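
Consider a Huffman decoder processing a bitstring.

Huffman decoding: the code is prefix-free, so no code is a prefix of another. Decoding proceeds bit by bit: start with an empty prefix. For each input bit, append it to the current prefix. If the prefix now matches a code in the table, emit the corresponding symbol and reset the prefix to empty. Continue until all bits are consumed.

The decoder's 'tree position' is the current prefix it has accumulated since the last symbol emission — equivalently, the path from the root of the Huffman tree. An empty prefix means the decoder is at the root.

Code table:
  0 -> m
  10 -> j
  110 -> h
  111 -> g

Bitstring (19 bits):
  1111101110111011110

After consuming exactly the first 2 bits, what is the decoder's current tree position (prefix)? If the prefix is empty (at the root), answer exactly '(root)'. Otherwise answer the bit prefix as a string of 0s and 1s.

Answer: 11

Derivation:
Bit 0: prefix='1' (no match yet)
Bit 1: prefix='11' (no match yet)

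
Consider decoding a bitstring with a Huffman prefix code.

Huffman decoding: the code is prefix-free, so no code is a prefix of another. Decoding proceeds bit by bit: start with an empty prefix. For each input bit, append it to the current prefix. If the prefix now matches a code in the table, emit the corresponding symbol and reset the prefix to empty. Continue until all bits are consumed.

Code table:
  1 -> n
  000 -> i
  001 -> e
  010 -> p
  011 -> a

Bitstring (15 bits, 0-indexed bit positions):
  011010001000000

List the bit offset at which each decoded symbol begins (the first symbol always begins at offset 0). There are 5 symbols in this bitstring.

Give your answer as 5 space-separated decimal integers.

Answer: 0 3 6 9 12

Derivation:
Bit 0: prefix='0' (no match yet)
Bit 1: prefix='01' (no match yet)
Bit 2: prefix='011' -> emit 'a', reset
Bit 3: prefix='0' (no match yet)
Bit 4: prefix='01' (no match yet)
Bit 5: prefix='010' -> emit 'p', reset
Bit 6: prefix='0' (no match yet)
Bit 7: prefix='00' (no match yet)
Bit 8: prefix='001' -> emit 'e', reset
Bit 9: prefix='0' (no match yet)
Bit 10: prefix='00' (no match yet)
Bit 11: prefix='000' -> emit 'i', reset
Bit 12: prefix='0' (no match yet)
Bit 13: prefix='00' (no match yet)
Bit 14: prefix='000' -> emit 'i', reset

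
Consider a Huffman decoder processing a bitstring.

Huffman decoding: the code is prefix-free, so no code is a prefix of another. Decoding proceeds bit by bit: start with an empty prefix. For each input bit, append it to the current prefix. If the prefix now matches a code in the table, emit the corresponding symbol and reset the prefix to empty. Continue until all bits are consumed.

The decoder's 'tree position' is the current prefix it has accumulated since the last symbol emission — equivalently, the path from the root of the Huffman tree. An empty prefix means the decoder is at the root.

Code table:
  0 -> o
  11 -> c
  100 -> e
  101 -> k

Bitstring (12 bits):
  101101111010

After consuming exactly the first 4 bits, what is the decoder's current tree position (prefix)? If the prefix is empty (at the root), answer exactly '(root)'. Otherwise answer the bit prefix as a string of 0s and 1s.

Answer: 1

Derivation:
Bit 0: prefix='1' (no match yet)
Bit 1: prefix='10' (no match yet)
Bit 2: prefix='101' -> emit 'k', reset
Bit 3: prefix='1' (no match yet)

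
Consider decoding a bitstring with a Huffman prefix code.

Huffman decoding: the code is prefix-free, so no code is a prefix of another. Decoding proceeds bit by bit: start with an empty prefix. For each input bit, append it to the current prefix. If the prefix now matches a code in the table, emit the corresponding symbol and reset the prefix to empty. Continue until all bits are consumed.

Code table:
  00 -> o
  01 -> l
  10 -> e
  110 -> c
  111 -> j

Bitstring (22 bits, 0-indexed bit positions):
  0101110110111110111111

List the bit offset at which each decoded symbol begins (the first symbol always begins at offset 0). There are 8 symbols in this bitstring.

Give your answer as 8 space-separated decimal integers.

Answer: 0 2 4 7 10 13 16 19

Derivation:
Bit 0: prefix='0' (no match yet)
Bit 1: prefix='01' -> emit 'l', reset
Bit 2: prefix='0' (no match yet)
Bit 3: prefix='01' -> emit 'l', reset
Bit 4: prefix='1' (no match yet)
Bit 5: prefix='11' (no match yet)
Bit 6: prefix='110' -> emit 'c', reset
Bit 7: prefix='1' (no match yet)
Bit 8: prefix='11' (no match yet)
Bit 9: prefix='110' -> emit 'c', reset
Bit 10: prefix='1' (no match yet)
Bit 11: prefix='11' (no match yet)
Bit 12: prefix='111' -> emit 'j', reset
Bit 13: prefix='1' (no match yet)
Bit 14: prefix='11' (no match yet)
Bit 15: prefix='110' -> emit 'c', reset
Bit 16: prefix='1' (no match yet)
Bit 17: prefix='11' (no match yet)
Bit 18: prefix='111' -> emit 'j', reset
Bit 19: prefix='1' (no match yet)
Bit 20: prefix='11' (no match yet)
Bit 21: prefix='111' -> emit 'j', reset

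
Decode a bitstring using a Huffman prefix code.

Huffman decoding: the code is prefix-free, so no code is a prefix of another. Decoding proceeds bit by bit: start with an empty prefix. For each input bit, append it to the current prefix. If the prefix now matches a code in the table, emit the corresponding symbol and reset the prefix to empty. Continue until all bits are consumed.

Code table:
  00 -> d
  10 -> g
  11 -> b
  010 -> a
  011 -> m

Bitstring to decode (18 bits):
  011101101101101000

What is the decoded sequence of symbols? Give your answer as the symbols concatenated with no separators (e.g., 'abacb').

Answer: mgbmmad

Derivation:
Bit 0: prefix='0' (no match yet)
Bit 1: prefix='01' (no match yet)
Bit 2: prefix='011' -> emit 'm', reset
Bit 3: prefix='1' (no match yet)
Bit 4: prefix='10' -> emit 'g', reset
Bit 5: prefix='1' (no match yet)
Bit 6: prefix='11' -> emit 'b', reset
Bit 7: prefix='0' (no match yet)
Bit 8: prefix='01' (no match yet)
Bit 9: prefix='011' -> emit 'm', reset
Bit 10: prefix='0' (no match yet)
Bit 11: prefix='01' (no match yet)
Bit 12: prefix='011' -> emit 'm', reset
Bit 13: prefix='0' (no match yet)
Bit 14: prefix='01' (no match yet)
Bit 15: prefix='010' -> emit 'a', reset
Bit 16: prefix='0' (no match yet)
Bit 17: prefix='00' -> emit 'd', reset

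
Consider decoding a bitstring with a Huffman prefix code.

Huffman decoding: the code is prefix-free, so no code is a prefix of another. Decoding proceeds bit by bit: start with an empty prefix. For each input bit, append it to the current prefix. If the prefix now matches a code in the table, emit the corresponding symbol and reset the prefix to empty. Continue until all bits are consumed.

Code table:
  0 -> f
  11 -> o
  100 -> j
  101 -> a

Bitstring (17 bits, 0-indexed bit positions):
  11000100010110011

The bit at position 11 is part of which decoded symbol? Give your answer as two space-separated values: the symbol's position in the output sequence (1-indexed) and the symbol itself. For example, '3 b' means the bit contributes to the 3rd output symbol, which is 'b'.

Bit 0: prefix='1' (no match yet)
Bit 1: prefix='11' -> emit 'o', reset
Bit 2: prefix='0' -> emit 'f', reset
Bit 3: prefix='0' -> emit 'f', reset
Bit 4: prefix='0' -> emit 'f', reset
Bit 5: prefix='1' (no match yet)
Bit 6: prefix='10' (no match yet)
Bit 7: prefix='100' -> emit 'j', reset
Bit 8: prefix='0' -> emit 'f', reset
Bit 9: prefix='1' (no match yet)
Bit 10: prefix='10' (no match yet)
Bit 11: prefix='101' -> emit 'a', reset
Bit 12: prefix='1' (no match yet)
Bit 13: prefix='10' (no match yet)
Bit 14: prefix='100' -> emit 'j', reset
Bit 15: prefix='1' (no match yet)

Answer: 7 a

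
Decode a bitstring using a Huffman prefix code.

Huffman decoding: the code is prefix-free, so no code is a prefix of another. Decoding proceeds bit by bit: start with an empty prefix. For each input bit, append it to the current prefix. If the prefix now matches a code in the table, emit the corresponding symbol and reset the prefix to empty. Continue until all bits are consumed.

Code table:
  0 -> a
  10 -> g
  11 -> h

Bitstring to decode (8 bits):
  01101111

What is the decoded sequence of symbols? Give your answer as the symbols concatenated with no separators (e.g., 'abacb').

Bit 0: prefix='0' -> emit 'a', reset
Bit 1: prefix='1' (no match yet)
Bit 2: prefix='11' -> emit 'h', reset
Bit 3: prefix='0' -> emit 'a', reset
Bit 4: prefix='1' (no match yet)
Bit 5: prefix='11' -> emit 'h', reset
Bit 6: prefix='1' (no match yet)
Bit 7: prefix='11' -> emit 'h', reset

Answer: ahahh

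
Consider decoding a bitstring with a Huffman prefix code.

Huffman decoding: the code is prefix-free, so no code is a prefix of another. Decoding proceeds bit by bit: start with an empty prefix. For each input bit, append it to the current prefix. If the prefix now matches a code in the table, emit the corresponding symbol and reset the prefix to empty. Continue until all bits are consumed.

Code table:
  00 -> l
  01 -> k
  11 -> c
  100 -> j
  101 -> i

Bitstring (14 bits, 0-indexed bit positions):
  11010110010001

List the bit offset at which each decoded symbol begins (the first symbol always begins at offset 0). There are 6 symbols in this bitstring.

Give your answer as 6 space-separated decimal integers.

Bit 0: prefix='1' (no match yet)
Bit 1: prefix='11' -> emit 'c', reset
Bit 2: prefix='0' (no match yet)
Bit 3: prefix='01' -> emit 'k', reset
Bit 4: prefix='0' (no match yet)
Bit 5: prefix='01' -> emit 'k', reset
Bit 6: prefix='1' (no match yet)
Bit 7: prefix='10' (no match yet)
Bit 8: prefix='100' -> emit 'j', reset
Bit 9: prefix='1' (no match yet)
Bit 10: prefix='10' (no match yet)
Bit 11: prefix='100' -> emit 'j', reset
Bit 12: prefix='0' (no match yet)
Bit 13: prefix='01' -> emit 'k', reset

Answer: 0 2 4 6 9 12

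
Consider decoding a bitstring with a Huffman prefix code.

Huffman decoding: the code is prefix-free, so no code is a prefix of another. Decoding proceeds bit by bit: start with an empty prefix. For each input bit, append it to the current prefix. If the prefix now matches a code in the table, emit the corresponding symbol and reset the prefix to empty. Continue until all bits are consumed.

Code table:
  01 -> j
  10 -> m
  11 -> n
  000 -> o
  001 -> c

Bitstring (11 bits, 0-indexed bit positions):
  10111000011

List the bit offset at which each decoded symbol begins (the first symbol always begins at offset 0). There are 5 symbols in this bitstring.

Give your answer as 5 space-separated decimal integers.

Bit 0: prefix='1' (no match yet)
Bit 1: prefix='10' -> emit 'm', reset
Bit 2: prefix='1' (no match yet)
Bit 3: prefix='11' -> emit 'n', reset
Bit 4: prefix='1' (no match yet)
Bit 5: prefix='10' -> emit 'm', reset
Bit 6: prefix='0' (no match yet)
Bit 7: prefix='00' (no match yet)
Bit 8: prefix='000' -> emit 'o', reset
Bit 9: prefix='1' (no match yet)
Bit 10: prefix='11' -> emit 'n', reset

Answer: 0 2 4 6 9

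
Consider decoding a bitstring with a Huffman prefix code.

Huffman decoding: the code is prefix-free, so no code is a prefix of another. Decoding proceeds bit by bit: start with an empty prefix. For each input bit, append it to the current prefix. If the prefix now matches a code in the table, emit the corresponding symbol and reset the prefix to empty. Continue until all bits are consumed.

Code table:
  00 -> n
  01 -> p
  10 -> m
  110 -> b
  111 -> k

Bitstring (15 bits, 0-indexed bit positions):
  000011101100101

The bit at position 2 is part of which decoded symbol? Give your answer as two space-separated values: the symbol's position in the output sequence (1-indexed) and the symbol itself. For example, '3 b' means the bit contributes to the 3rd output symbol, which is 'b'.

Answer: 2 n

Derivation:
Bit 0: prefix='0' (no match yet)
Bit 1: prefix='00' -> emit 'n', reset
Bit 2: prefix='0' (no match yet)
Bit 3: prefix='00' -> emit 'n', reset
Bit 4: prefix='1' (no match yet)
Bit 5: prefix='11' (no match yet)
Bit 6: prefix='111' -> emit 'k', reset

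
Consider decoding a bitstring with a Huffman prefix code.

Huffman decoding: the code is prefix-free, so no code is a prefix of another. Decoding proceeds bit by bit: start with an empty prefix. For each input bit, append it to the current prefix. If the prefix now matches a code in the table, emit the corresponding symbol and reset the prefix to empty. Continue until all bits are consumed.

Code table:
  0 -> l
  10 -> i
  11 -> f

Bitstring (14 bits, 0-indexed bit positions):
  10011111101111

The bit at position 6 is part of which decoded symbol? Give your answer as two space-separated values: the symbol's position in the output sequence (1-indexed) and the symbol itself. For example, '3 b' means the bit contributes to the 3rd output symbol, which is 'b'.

Bit 0: prefix='1' (no match yet)
Bit 1: prefix='10' -> emit 'i', reset
Bit 2: prefix='0' -> emit 'l', reset
Bit 3: prefix='1' (no match yet)
Bit 4: prefix='11' -> emit 'f', reset
Bit 5: prefix='1' (no match yet)
Bit 6: prefix='11' -> emit 'f', reset
Bit 7: prefix='1' (no match yet)
Bit 8: prefix='11' -> emit 'f', reset
Bit 9: prefix='0' -> emit 'l', reset
Bit 10: prefix='1' (no match yet)

Answer: 4 f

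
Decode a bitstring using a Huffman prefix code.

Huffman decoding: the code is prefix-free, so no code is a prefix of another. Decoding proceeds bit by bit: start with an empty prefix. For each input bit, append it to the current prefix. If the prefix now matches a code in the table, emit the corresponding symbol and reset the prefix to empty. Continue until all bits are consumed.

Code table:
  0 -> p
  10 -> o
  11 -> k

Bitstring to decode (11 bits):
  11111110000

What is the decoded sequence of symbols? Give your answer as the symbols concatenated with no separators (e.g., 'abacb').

Answer: kkkoppp

Derivation:
Bit 0: prefix='1' (no match yet)
Bit 1: prefix='11' -> emit 'k', reset
Bit 2: prefix='1' (no match yet)
Bit 3: prefix='11' -> emit 'k', reset
Bit 4: prefix='1' (no match yet)
Bit 5: prefix='11' -> emit 'k', reset
Bit 6: prefix='1' (no match yet)
Bit 7: prefix='10' -> emit 'o', reset
Bit 8: prefix='0' -> emit 'p', reset
Bit 9: prefix='0' -> emit 'p', reset
Bit 10: prefix='0' -> emit 'p', reset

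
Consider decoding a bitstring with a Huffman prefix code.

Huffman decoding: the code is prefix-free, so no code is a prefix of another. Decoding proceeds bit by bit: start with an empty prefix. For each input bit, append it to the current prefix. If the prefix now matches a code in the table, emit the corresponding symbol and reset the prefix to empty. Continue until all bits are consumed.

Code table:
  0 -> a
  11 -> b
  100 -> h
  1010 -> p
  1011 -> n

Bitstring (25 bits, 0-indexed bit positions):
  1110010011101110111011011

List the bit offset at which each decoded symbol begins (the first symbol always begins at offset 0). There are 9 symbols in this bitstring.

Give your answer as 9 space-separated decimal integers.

Bit 0: prefix='1' (no match yet)
Bit 1: prefix='11' -> emit 'b', reset
Bit 2: prefix='1' (no match yet)
Bit 3: prefix='10' (no match yet)
Bit 4: prefix='100' -> emit 'h', reset
Bit 5: prefix='1' (no match yet)
Bit 6: prefix='10' (no match yet)
Bit 7: prefix='100' -> emit 'h', reset
Bit 8: prefix='1' (no match yet)
Bit 9: prefix='11' -> emit 'b', reset
Bit 10: prefix='1' (no match yet)
Bit 11: prefix='10' (no match yet)
Bit 12: prefix='101' (no match yet)
Bit 13: prefix='1011' -> emit 'n', reset
Bit 14: prefix='1' (no match yet)
Bit 15: prefix='10' (no match yet)
Bit 16: prefix='101' (no match yet)
Bit 17: prefix='1011' -> emit 'n', reset
Bit 18: prefix='1' (no match yet)
Bit 19: prefix='10' (no match yet)
Bit 20: prefix='101' (no match yet)
Bit 21: prefix='1011' -> emit 'n', reset
Bit 22: prefix='0' -> emit 'a', reset
Bit 23: prefix='1' (no match yet)
Bit 24: prefix='11' -> emit 'b', reset

Answer: 0 2 5 8 10 14 18 22 23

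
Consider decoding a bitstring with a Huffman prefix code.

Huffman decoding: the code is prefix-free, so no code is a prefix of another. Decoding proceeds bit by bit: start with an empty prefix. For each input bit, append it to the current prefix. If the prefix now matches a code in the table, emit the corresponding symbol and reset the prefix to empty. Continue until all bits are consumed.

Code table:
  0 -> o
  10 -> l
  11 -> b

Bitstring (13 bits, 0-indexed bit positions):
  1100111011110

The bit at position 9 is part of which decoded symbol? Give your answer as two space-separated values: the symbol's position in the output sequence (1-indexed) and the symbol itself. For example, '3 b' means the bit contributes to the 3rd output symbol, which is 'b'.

Bit 0: prefix='1' (no match yet)
Bit 1: prefix='11' -> emit 'b', reset
Bit 2: prefix='0' -> emit 'o', reset
Bit 3: prefix='0' -> emit 'o', reset
Bit 4: prefix='1' (no match yet)
Bit 5: prefix='11' -> emit 'b', reset
Bit 6: prefix='1' (no match yet)
Bit 7: prefix='10' -> emit 'l', reset
Bit 8: prefix='1' (no match yet)
Bit 9: prefix='11' -> emit 'b', reset
Bit 10: prefix='1' (no match yet)
Bit 11: prefix='11' -> emit 'b', reset
Bit 12: prefix='0' -> emit 'o', reset

Answer: 6 b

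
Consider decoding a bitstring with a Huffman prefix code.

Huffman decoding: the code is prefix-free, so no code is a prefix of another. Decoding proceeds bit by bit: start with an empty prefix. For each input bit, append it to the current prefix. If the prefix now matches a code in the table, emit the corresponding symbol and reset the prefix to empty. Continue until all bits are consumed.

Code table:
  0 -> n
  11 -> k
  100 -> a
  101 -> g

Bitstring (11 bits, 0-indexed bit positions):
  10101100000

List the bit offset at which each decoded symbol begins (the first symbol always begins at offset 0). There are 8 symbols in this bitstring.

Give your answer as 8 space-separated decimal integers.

Bit 0: prefix='1' (no match yet)
Bit 1: prefix='10' (no match yet)
Bit 2: prefix='101' -> emit 'g', reset
Bit 3: prefix='0' -> emit 'n', reset
Bit 4: prefix='1' (no match yet)
Bit 5: prefix='11' -> emit 'k', reset
Bit 6: prefix='0' -> emit 'n', reset
Bit 7: prefix='0' -> emit 'n', reset
Bit 8: prefix='0' -> emit 'n', reset
Bit 9: prefix='0' -> emit 'n', reset
Bit 10: prefix='0' -> emit 'n', reset

Answer: 0 3 4 6 7 8 9 10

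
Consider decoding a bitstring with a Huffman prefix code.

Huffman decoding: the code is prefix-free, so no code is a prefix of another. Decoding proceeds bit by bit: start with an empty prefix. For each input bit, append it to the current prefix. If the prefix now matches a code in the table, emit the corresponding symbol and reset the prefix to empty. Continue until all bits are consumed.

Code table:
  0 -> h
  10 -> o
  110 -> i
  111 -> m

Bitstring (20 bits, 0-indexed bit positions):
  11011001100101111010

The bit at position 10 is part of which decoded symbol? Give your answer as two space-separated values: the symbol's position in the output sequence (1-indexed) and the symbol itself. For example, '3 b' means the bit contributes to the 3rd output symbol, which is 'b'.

Answer: 5 h

Derivation:
Bit 0: prefix='1' (no match yet)
Bit 1: prefix='11' (no match yet)
Bit 2: prefix='110' -> emit 'i', reset
Bit 3: prefix='1' (no match yet)
Bit 4: prefix='11' (no match yet)
Bit 5: prefix='110' -> emit 'i', reset
Bit 6: prefix='0' -> emit 'h', reset
Bit 7: prefix='1' (no match yet)
Bit 8: prefix='11' (no match yet)
Bit 9: prefix='110' -> emit 'i', reset
Bit 10: prefix='0' -> emit 'h', reset
Bit 11: prefix='1' (no match yet)
Bit 12: prefix='10' -> emit 'o', reset
Bit 13: prefix='1' (no match yet)
Bit 14: prefix='11' (no match yet)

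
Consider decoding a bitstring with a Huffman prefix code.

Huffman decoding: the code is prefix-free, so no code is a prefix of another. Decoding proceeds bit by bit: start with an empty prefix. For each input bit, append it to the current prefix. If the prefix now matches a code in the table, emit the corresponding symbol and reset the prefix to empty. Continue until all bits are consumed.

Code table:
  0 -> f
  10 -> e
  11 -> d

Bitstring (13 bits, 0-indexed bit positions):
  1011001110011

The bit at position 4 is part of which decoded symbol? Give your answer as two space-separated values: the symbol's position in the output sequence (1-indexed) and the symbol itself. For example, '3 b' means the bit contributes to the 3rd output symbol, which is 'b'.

Answer: 3 f

Derivation:
Bit 0: prefix='1' (no match yet)
Bit 1: prefix='10' -> emit 'e', reset
Bit 2: prefix='1' (no match yet)
Bit 3: prefix='11' -> emit 'd', reset
Bit 4: prefix='0' -> emit 'f', reset
Bit 5: prefix='0' -> emit 'f', reset
Bit 6: prefix='1' (no match yet)
Bit 7: prefix='11' -> emit 'd', reset
Bit 8: prefix='1' (no match yet)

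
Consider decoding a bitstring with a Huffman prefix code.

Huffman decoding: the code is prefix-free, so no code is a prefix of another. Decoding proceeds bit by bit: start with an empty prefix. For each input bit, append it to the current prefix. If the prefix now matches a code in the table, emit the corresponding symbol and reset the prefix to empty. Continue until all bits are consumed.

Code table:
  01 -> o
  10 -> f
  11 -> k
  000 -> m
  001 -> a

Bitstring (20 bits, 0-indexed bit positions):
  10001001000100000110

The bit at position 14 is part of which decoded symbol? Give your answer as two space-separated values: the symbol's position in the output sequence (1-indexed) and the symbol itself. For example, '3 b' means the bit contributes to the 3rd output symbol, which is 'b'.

Bit 0: prefix='1' (no match yet)
Bit 1: prefix='10' -> emit 'f', reset
Bit 2: prefix='0' (no match yet)
Bit 3: prefix='00' (no match yet)
Bit 4: prefix='001' -> emit 'a', reset
Bit 5: prefix='0' (no match yet)
Bit 6: prefix='00' (no match yet)
Bit 7: prefix='001' -> emit 'a', reset
Bit 8: prefix='0' (no match yet)
Bit 9: prefix='00' (no match yet)
Bit 10: prefix='000' -> emit 'm', reset
Bit 11: prefix='1' (no match yet)
Bit 12: prefix='10' -> emit 'f', reset
Bit 13: prefix='0' (no match yet)
Bit 14: prefix='00' (no match yet)
Bit 15: prefix='000' -> emit 'm', reset
Bit 16: prefix='0' (no match yet)
Bit 17: prefix='01' -> emit 'o', reset
Bit 18: prefix='1' (no match yet)

Answer: 6 m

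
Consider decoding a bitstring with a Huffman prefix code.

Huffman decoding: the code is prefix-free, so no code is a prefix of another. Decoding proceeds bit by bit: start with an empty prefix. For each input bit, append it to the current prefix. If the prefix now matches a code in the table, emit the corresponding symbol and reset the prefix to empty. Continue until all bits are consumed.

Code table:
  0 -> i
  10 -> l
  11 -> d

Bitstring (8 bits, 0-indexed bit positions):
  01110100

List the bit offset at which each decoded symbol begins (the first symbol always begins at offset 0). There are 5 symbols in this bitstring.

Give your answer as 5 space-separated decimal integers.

Answer: 0 1 3 5 7

Derivation:
Bit 0: prefix='0' -> emit 'i', reset
Bit 1: prefix='1' (no match yet)
Bit 2: prefix='11' -> emit 'd', reset
Bit 3: prefix='1' (no match yet)
Bit 4: prefix='10' -> emit 'l', reset
Bit 5: prefix='1' (no match yet)
Bit 6: prefix='10' -> emit 'l', reset
Bit 7: prefix='0' -> emit 'i', reset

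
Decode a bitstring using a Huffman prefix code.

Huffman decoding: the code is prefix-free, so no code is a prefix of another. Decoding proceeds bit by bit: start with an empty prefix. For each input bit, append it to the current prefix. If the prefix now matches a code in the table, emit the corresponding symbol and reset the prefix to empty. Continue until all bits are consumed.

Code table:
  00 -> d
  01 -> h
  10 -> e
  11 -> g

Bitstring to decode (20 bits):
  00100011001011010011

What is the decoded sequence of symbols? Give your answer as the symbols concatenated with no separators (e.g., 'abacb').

Bit 0: prefix='0' (no match yet)
Bit 1: prefix='00' -> emit 'd', reset
Bit 2: prefix='1' (no match yet)
Bit 3: prefix='10' -> emit 'e', reset
Bit 4: prefix='0' (no match yet)
Bit 5: prefix='00' -> emit 'd', reset
Bit 6: prefix='1' (no match yet)
Bit 7: prefix='11' -> emit 'g', reset
Bit 8: prefix='0' (no match yet)
Bit 9: prefix='00' -> emit 'd', reset
Bit 10: prefix='1' (no match yet)
Bit 11: prefix='10' -> emit 'e', reset
Bit 12: prefix='1' (no match yet)
Bit 13: prefix='11' -> emit 'g', reset
Bit 14: prefix='0' (no match yet)
Bit 15: prefix='01' -> emit 'h', reset
Bit 16: prefix='0' (no match yet)
Bit 17: prefix='00' -> emit 'd', reset
Bit 18: prefix='1' (no match yet)
Bit 19: prefix='11' -> emit 'g', reset

Answer: dedgdeghdg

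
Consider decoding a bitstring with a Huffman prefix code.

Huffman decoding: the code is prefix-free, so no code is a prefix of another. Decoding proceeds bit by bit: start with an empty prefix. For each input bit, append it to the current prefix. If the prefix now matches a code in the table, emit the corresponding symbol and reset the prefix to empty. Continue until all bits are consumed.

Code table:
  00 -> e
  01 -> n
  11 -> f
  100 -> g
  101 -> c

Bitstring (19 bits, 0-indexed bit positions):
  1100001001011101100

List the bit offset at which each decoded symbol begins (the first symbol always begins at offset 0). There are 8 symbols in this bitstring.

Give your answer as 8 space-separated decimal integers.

Answer: 0 2 4 6 9 12 14 16

Derivation:
Bit 0: prefix='1' (no match yet)
Bit 1: prefix='11' -> emit 'f', reset
Bit 2: prefix='0' (no match yet)
Bit 3: prefix='00' -> emit 'e', reset
Bit 4: prefix='0' (no match yet)
Bit 5: prefix='00' -> emit 'e', reset
Bit 6: prefix='1' (no match yet)
Bit 7: prefix='10' (no match yet)
Bit 8: prefix='100' -> emit 'g', reset
Bit 9: prefix='1' (no match yet)
Bit 10: prefix='10' (no match yet)
Bit 11: prefix='101' -> emit 'c', reset
Bit 12: prefix='1' (no match yet)
Bit 13: prefix='11' -> emit 'f', reset
Bit 14: prefix='0' (no match yet)
Bit 15: prefix='01' -> emit 'n', reset
Bit 16: prefix='1' (no match yet)
Bit 17: prefix='10' (no match yet)
Bit 18: prefix='100' -> emit 'g', reset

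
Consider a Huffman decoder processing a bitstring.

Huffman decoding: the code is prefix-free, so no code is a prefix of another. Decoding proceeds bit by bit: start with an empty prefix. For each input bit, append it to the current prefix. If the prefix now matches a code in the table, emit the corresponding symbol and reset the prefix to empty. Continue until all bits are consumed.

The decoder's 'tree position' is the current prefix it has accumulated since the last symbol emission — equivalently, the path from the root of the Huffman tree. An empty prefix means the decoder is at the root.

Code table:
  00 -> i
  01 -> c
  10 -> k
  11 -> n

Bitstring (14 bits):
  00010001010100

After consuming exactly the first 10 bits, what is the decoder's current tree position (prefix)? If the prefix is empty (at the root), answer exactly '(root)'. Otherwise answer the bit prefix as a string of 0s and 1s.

Bit 0: prefix='0' (no match yet)
Bit 1: prefix='00' -> emit 'i', reset
Bit 2: prefix='0' (no match yet)
Bit 3: prefix='01' -> emit 'c', reset
Bit 4: prefix='0' (no match yet)
Bit 5: prefix='00' -> emit 'i', reset
Bit 6: prefix='0' (no match yet)
Bit 7: prefix='01' -> emit 'c', reset
Bit 8: prefix='0' (no match yet)
Bit 9: prefix='01' -> emit 'c', reset

Answer: (root)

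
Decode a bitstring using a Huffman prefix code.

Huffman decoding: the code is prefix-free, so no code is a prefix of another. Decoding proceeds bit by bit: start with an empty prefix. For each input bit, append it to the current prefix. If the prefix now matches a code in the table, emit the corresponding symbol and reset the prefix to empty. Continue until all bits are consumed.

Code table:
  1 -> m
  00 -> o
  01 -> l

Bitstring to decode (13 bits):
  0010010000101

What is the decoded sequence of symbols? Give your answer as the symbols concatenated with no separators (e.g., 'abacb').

Bit 0: prefix='0' (no match yet)
Bit 1: prefix='00' -> emit 'o', reset
Bit 2: prefix='1' -> emit 'm', reset
Bit 3: prefix='0' (no match yet)
Bit 4: prefix='00' -> emit 'o', reset
Bit 5: prefix='1' -> emit 'm', reset
Bit 6: prefix='0' (no match yet)
Bit 7: prefix='00' -> emit 'o', reset
Bit 8: prefix='0' (no match yet)
Bit 9: prefix='00' -> emit 'o', reset
Bit 10: prefix='1' -> emit 'm', reset
Bit 11: prefix='0' (no match yet)
Bit 12: prefix='01' -> emit 'l', reset

Answer: omomooml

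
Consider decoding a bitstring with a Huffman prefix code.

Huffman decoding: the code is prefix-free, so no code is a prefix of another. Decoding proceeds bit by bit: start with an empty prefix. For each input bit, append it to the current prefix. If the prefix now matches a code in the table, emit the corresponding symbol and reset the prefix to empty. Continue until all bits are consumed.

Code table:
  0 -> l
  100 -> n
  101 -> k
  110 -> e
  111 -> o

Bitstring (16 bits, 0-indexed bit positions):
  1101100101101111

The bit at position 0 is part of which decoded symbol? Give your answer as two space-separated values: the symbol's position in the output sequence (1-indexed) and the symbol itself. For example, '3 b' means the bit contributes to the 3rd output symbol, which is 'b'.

Bit 0: prefix='1' (no match yet)
Bit 1: prefix='11' (no match yet)
Bit 2: prefix='110' -> emit 'e', reset
Bit 3: prefix='1' (no match yet)
Bit 4: prefix='11' (no match yet)

Answer: 1 e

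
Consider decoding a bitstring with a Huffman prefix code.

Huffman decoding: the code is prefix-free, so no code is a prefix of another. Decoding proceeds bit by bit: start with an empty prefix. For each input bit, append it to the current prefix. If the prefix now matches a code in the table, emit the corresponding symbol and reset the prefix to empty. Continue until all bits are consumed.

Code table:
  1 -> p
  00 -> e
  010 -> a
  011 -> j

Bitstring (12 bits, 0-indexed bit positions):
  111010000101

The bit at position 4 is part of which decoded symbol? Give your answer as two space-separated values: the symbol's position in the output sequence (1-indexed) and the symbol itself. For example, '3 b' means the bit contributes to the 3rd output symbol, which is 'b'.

Bit 0: prefix='1' -> emit 'p', reset
Bit 1: prefix='1' -> emit 'p', reset
Bit 2: prefix='1' -> emit 'p', reset
Bit 3: prefix='0' (no match yet)
Bit 4: prefix='01' (no match yet)
Bit 5: prefix='010' -> emit 'a', reset
Bit 6: prefix='0' (no match yet)
Bit 7: prefix='00' -> emit 'e', reset
Bit 8: prefix='0' (no match yet)

Answer: 4 a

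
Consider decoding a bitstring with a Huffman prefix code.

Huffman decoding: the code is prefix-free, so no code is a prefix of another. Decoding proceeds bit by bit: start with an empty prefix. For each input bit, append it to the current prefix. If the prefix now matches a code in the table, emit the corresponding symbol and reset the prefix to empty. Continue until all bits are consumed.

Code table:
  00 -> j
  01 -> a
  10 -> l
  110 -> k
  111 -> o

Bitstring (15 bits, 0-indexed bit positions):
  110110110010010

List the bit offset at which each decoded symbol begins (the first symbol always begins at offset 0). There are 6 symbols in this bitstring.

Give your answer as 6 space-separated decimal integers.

Answer: 0 3 6 9 11 13

Derivation:
Bit 0: prefix='1' (no match yet)
Bit 1: prefix='11' (no match yet)
Bit 2: prefix='110' -> emit 'k', reset
Bit 3: prefix='1' (no match yet)
Bit 4: prefix='11' (no match yet)
Bit 5: prefix='110' -> emit 'k', reset
Bit 6: prefix='1' (no match yet)
Bit 7: prefix='11' (no match yet)
Bit 8: prefix='110' -> emit 'k', reset
Bit 9: prefix='0' (no match yet)
Bit 10: prefix='01' -> emit 'a', reset
Bit 11: prefix='0' (no match yet)
Bit 12: prefix='00' -> emit 'j', reset
Bit 13: prefix='1' (no match yet)
Bit 14: prefix='10' -> emit 'l', reset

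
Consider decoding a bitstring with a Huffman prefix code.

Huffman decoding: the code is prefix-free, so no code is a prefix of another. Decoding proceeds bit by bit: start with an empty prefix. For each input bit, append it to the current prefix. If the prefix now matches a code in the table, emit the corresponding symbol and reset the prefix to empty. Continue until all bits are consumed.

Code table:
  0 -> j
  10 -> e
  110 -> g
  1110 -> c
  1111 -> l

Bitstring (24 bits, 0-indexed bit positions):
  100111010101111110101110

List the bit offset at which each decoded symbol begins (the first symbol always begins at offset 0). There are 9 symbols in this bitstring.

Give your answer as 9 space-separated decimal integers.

Bit 0: prefix='1' (no match yet)
Bit 1: prefix='10' -> emit 'e', reset
Bit 2: prefix='0' -> emit 'j', reset
Bit 3: prefix='1' (no match yet)
Bit 4: prefix='11' (no match yet)
Bit 5: prefix='111' (no match yet)
Bit 6: prefix='1110' -> emit 'c', reset
Bit 7: prefix='1' (no match yet)
Bit 8: prefix='10' -> emit 'e', reset
Bit 9: prefix='1' (no match yet)
Bit 10: prefix='10' -> emit 'e', reset
Bit 11: prefix='1' (no match yet)
Bit 12: prefix='11' (no match yet)
Bit 13: prefix='111' (no match yet)
Bit 14: prefix='1111' -> emit 'l', reset
Bit 15: prefix='1' (no match yet)
Bit 16: prefix='11' (no match yet)
Bit 17: prefix='110' -> emit 'g', reset
Bit 18: prefix='1' (no match yet)
Bit 19: prefix='10' -> emit 'e', reset
Bit 20: prefix='1' (no match yet)
Bit 21: prefix='11' (no match yet)
Bit 22: prefix='111' (no match yet)
Bit 23: prefix='1110' -> emit 'c', reset

Answer: 0 2 3 7 9 11 15 18 20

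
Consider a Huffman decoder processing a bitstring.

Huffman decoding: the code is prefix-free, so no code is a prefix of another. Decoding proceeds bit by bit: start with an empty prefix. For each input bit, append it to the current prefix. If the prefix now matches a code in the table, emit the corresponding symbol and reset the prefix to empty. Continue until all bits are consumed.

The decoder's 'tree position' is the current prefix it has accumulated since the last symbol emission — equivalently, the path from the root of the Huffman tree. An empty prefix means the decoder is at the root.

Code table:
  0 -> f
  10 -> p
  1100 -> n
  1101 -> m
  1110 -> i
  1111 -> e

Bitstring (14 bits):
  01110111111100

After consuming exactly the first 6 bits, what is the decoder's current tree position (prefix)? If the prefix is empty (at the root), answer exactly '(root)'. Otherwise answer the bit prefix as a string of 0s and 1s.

Bit 0: prefix='0' -> emit 'f', reset
Bit 1: prefix='1' (no match yet)
Bit 2: prefix='11' (no match yet)
Bit 3: prefix='111' (no match yet)
Bit 4: prefix='1110' -> emit 'i', reset
Bit 5: prefix='1' (no match yet)

Answer: 1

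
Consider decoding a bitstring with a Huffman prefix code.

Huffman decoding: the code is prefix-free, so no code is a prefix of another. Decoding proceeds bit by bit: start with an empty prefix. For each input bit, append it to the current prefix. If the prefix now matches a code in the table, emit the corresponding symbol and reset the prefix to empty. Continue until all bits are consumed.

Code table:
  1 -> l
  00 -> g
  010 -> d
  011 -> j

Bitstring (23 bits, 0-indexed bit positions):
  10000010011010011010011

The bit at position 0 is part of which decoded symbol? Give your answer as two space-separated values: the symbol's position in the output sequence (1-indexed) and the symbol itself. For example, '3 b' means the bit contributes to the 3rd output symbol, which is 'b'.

Bit 0: prefix='1' -> emit 'l', reset
Bit 1: prefix='0' (no match yet)
Bit 2: prefix='00' -> emit 'g', reset
Bit 3: prefix='0' (no match yet)
Bit 4: prefix='00' -> emit 'g', reset

Answer: 1 l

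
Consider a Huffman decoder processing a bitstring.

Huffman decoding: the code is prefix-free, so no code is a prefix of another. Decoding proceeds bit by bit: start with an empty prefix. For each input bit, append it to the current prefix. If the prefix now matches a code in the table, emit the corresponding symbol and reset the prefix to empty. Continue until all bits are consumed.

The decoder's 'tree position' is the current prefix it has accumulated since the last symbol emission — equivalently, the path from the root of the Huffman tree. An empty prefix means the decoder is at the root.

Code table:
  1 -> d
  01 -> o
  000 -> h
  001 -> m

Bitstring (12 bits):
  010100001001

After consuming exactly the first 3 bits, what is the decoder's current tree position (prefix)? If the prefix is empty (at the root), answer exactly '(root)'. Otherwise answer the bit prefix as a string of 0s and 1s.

Bit 0: prefix='0' (no match yet)
Bit 1: prefix='01' -> emit 'o', reset
Bit 2: prefix='0' (no match yet)

Answer: 0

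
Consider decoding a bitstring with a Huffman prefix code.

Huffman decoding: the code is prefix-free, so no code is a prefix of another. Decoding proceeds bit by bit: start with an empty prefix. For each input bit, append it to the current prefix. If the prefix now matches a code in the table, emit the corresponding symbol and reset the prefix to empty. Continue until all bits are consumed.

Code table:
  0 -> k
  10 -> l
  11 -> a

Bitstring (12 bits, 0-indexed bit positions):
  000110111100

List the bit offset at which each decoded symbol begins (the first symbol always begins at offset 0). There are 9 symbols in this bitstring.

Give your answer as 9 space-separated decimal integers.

Bit 0: prefix='0' -> emit 'k', reset
Bit 1: prefix='0' -> emit 'k', reset
Bit 2: prefix='0' -> emit 'k', reset
Bit 3: prefix='1' (no match yet)
Bit 4: prefix='11' -> emit 'a', reset
Bit 5: prefix='0' -> emit 'k', reset
Bit 6: prefix='1' (no match yet)
Bit 7: prefix='11' -> emit 'a', reset
Bit 8: prefix='1' (no match yet)
Bit 9: prefix='11' -> emit 'a', reset
Bit 10: prefix='0' -> emit 'k', reset
Bit 11: prefix='0' -> emit 'k', reset

Answer: 0 1 2 3 5 6 8 10 11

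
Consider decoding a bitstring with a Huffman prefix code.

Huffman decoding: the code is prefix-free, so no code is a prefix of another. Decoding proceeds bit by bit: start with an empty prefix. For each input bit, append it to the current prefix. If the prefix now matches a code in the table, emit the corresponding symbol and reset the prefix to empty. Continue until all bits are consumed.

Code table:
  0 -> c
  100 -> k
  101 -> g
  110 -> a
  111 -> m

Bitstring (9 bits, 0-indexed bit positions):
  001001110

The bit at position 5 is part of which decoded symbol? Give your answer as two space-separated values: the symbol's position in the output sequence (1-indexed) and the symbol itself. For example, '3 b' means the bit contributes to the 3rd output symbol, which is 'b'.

Bit 0: prefix='0' -> emit 'c', reset
Bit 1: prefix='0' -> emit 'c', reset
Bit 2: prefix='1' (no match yet)
Bit 3: prefix='10' (no match yet)
Bit 4: prefix='100' -> emit 'k', reset
Bit 5: prefix='1' (no match yet)
Bit 6: prefix='11' (no match yet)
Bit 7: prefix='111' -> emit 'm', reset
Bit 8: prefix='0' -> emit 'c', reset

Answer: 4 m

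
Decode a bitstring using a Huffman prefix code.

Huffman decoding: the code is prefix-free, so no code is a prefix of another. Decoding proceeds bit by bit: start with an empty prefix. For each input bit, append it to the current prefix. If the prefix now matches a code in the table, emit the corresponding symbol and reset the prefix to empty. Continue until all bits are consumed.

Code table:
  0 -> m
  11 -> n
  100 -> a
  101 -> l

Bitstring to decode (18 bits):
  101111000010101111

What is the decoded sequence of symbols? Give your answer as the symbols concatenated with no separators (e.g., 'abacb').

Bit 0: prefix='1' (no match yet)
Bit 1: prefix='10' (no match yet)
Bit 2: prefix='101' -> emit 'l', reset
Bit 3: prefix='1' (no match yet)
Bit 4: prefix='11' -> emit 'n', reset
Bit 5: prefix='1' (no match yet)
Bit 6: prefix='10' (no match yet)
Bit 7: prefix='100' -> emit 'a', reset
Bit 8: prefix='0' -> emit 'm', reset
Bit 9: prefix='0' -> emit 'm', reset
Bit 10: prefix='1' (no match yet)
Bit 11: prefix='10' (no match yet)
Bit 12: prefix='101' -> emit 'l', reset
Bit 13: prefix='0' -> emit 'm', reset
Bit 14: prefix='1' (no match yet)
Bit 15: prefix='11' -> emit 'n', reset
Bit 16: prefix='1' (no match yet)
Bit 17: prefix='11' -> emit 'n', reset

Answer: lnammlmnn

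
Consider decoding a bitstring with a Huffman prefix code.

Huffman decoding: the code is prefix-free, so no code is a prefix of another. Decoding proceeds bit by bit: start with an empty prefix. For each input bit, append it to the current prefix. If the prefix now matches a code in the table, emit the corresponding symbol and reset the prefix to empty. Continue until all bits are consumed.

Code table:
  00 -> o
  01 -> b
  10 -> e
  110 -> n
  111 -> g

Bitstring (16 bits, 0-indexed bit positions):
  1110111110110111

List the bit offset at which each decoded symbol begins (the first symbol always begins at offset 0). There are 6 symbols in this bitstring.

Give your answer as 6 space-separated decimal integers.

Answer: 0 3 5 8 10 13

Derivation:
Bit 0: prefix='1' (no match yet)
Bit 1: prefix='11' (no match yet)
Bit 2: prefix='111' -> emit 'g', reset
Bit 3: prefix='0' (no match yet)
Bit 4: prefix='01' -> emit 'b', reset
Bit 5: prefix='1' (no match yet)
Bit 6: prefix='11' (no match yet)
Bit 7: prefix='111' -> emit 'g', reset
Bit 8: prefix='1' (no match yet)
Bit 9: prefix='10' -> emit 'e', reset
Bit 10: prefix='1' (no match yet)
Bit 11: prefix='11' (no match yet)
Bit 12: prefix='110' -> emit 'n', reset
Bit 13: prefix='1' (no match yet)
Bit 14: prefix='11' (no match yet)
Bit 15: prefix='111' -> emit 'g', reset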